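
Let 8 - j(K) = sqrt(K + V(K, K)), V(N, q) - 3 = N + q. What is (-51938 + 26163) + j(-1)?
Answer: -25767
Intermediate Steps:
V(N, q) = 3 + N + q (V(N, q) = 3 + (N + q) = 3 + N + q)
j(K) = 8 - sqrt(3 + 3*K) (j(K) = 8 - sqrt(K + (3 + K + K)) = 8 - sqrt(K + (3 + 2*K)) = 8 - sqrt(3 + 3*K))
(-51938 + 26163) + j(-1) = (-51938 + 26163) + (8 - sqrt(3 + 3*(-1))) = -25775 + (8 - sqrt(3 - 3)) = -25775 + (8 - sqrt(0)) = -25775 + (8 - 1*0) = -25775 + (8 + 0) = -25775 + 8 = -25767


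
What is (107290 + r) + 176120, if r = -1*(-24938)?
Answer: 308348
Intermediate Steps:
r = 24938
(107290 + r) + 176120 = (107290 + 24938) + 176120 = 132228 + 176120 = 308348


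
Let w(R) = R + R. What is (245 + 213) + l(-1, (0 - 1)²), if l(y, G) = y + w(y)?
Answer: 455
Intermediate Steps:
w(R) = 2*R
l(y, G) = 3*y (l(y, G) = y + 2*y = 3*y)
(245 + 213) + l(-1, (0 - 1)²) = (245 + 213) + 3*(-1) = 458 - 3 = 455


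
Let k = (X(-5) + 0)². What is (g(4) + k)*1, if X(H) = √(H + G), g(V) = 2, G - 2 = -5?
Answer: -6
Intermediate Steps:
G = -3 (G = 2 - 5 = -3)
X(H) = √(-3 + H) (X(H) = √(H - 3) = √(-3 + H))
k = -8 (k = (√(-3 - 5) + 0)² = (√(-8) + 0)² = (2*I*√2 + 0)² = (2*I*√2)² = -8)
(g(4) + k)*1 = (2 - 8)*1 = -6*1 = -6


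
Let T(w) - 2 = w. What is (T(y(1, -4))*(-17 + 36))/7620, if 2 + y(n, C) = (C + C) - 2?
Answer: -19/762 ≈ -0.024934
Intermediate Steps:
y(n, C) = -4 + 2*C (y(n, C) = -2 + ((C + C) - 2) = -2 + (2*C - 2) = -2 + (-2 + 2*C) = -4 + 2*C)
T(w) = 2 + w
(T(y(1, -4))*(-17 + 36))/7620 = ((2 + (-4 + 2*(-4)))*(-17 + 36))/7620 = ((2 + (-4 - 8))*19)*(1/7620) = ((2 - 12)*19)*(1/7620) = -10*19*(1/7620) = -190*1/7620 = -19/762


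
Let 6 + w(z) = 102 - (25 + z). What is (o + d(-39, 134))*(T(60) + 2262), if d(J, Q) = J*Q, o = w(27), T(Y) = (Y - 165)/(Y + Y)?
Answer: -46868599/4 ≈ -1.1717e+7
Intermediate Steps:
T(Y) = (-165 + Y)/(2*Y) (T(Y) = (-165 + Y)/((2*Y)) = (-165 + Y)*(1/(2*Y)) = (-165 + Y)/(2*Y))
w(z) = 71 - z (w(z) = -6 + (102 - (25 + z)) = -6 + (102 + (-25 - z)) = -6 + (77 - z) = 71 - z)
o = 44 (o = 71 - 1*27 = 71 - 27 = 44)
(o + d(-39, 134))*(T(60) + 2262) = (44 - 39*134)*((1/2)*(-165 + 60)/60 + 2262) = (44 - 5226)*((1/2)*(1/60)*(-105) + 2262) = -5182*(-7/8 + 2262) = -5182*18089/8 = -46868599/4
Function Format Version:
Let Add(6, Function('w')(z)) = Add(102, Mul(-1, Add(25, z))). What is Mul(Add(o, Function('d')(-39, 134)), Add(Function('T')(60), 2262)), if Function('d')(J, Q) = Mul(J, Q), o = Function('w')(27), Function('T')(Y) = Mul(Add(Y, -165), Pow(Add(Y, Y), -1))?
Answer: Rational(-46868599, 4) ≈ -1.1717e+7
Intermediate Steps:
Function('T')(Y) = Mul(Rational(1, 2), Pow(Y, -1), Add(-165, Y)) (Function('T')(Y) = Mul(Add(-165, Y), Pow(Mul(2, Y), -1)) = Mul(Add(-165, Y), Mul(Rational(1, 2), Pow(Y, -1))) = Mul(Rational(1, 2), Pow(Y, -1), Add(-165, Y)))
Function('w')(z) = Add(71, Mul(-1, z)) (Function('w')(z) = Add(-6, Add(102, Mul(-1, Add(25, z)))) = Add(-6, Add(102, Add(-25, Mul(-1, z)))) = Add(-6, Add(77, Mul(-1, z))) = Add(71, Mul(-1, z)))
o = 44 (o = Add(71, Mul(-1, 27)) = Add(71, -27) = 44)
Mul(Add(o, Function('d')(-39, 134)), Add(Function('T')(60), 2262)) = Mul(Add(44, Mul(-39, 134)), Add(Mul(Rational(1, 2), Pow(60, -1), Add(-165, 60)), 2262)) = Mul(Add(44, -5226), Add(Mul(Rational(1, 2), Rational(1, 60), -105), 2262)) = Mul(-5182, Add(Rational(-7, 8), 2262)) = Mul(-5182, Rational(18089, 8)) = Rational(-46868599, 4)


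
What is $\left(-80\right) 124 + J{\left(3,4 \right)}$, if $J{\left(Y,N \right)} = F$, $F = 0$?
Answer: $-9920$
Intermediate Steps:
$J{\left(Y,N \right)} = 0$
$\left(-80\right) 124 + J{\left(3,4 \right)} = \left(-80\right) 124 + 0 = -9920 + 0 = -9920$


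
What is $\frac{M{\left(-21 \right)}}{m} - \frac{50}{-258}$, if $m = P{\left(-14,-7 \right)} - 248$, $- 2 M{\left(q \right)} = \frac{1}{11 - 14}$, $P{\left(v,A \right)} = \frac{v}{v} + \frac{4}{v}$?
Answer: $\frac{86249}{446598} \approx 0.19312$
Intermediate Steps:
$P{\left(v,A \right)} = 1 + \frac{4}{v}$
$M{\left(q \right)} = \frac{1}{6}$ ($M{\left(q \right)} = - \frac{1}{2 \left(11 - 14\right)} = - \frac{1}{2 \left(-3\right)} = \left(- \frac{1}{2}\right) \left(- \frac{1}{3}\right) = \frac{1}{6}$)
$m = - \frac{1731}{7}$ ($m = \frac{4 - 14}{-14} - 248 = \left(- \frac{1}{14}\right) \left(-10\right) - 248 = \frac{5}{7} - 248 = - \frac{1731}{7} \approx -247.29$)
$\frac{M{\left(-21 \right)}}{m} - \frac{50}{-258} = \frac{1}{6 \left(- \frac{1731}{7}\right)} - \frac{50}{-258} = \frac{1}{6} \left(- \frac{7}{1731}\right) - - \frac{25}{129} = - \frac{7}{10386} + \frac{25}{129} = \frac{86249}{446598}$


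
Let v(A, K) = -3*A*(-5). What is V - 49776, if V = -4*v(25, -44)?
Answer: -51276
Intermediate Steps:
v(A, K) = 15*A
V = -1500 (V = -60*25 = -4*375 = -1500)
V - 49776 = -1500 - 49776 = -51276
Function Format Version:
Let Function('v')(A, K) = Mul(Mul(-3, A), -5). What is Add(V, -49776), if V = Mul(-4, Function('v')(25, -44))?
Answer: -51276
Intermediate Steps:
Function('v')(A, K) = Mul(15, A)
V = -1500 (V = Mul(-4, Mul(15, 25)) = Mul(-4, 375) = -1500)
Add(V, -49776) = Add(-1500, -49776) = -51276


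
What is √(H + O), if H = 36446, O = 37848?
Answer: 11*√614 ≈ 272.57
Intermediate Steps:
√(H + O) = √(36446 + 37848) = √74294 = 11*√614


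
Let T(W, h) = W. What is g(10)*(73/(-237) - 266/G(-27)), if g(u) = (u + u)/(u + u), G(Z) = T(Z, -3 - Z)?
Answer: 20357/2133 ≈ 9.5438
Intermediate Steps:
G(Z) = Z
g(u) = 1 (g(u) = (2*u)/((2*u)) = (1/(2*u))*(2*u) = 1)
g(10)*(73/(-237) - 266/G(-27)) = 1*(73/(-237) - 266/(-27)) = 1*(73*(-1/237) - 266*(-1/27)) = 1*(-73/237 + 266/27) = 1*(20357/2133) = 20357/2133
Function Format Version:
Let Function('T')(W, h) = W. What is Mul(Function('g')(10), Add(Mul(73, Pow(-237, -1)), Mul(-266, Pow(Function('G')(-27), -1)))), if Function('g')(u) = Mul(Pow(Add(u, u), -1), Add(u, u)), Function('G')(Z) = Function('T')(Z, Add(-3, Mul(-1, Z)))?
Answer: Rational(20357, 2133) ≈ 9.5438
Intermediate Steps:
Function('G')(Z) = Z
Function('g')(u) = 1 (Function('g')(u) = Mul(Pow(Mul(2, u), -1), Mul(2, u)) = Mul(Mul(Rational(1, 2), Pow(u, -1)), Mul(2, u)) = 1)
Mul(Function('g')(10), Add(Mul(73, Pow(-237, -1)), Mul(-266, Pow(Function('G')(-27), -1)))) = Mul(1, Add(Mul(73, Pow(-237, -1)), Mul(-266, Pow(-27, -1)))) = Mul(1, Add(Mul(73, Rational(-1, 237)), Mul(-266, Rational(-1, 27)))) = Mul(1, Add(Rational(-73, 237), Rational(266, 27))) = Mul(1, Rational(20357, 2133)) = Rational(20357, 2133)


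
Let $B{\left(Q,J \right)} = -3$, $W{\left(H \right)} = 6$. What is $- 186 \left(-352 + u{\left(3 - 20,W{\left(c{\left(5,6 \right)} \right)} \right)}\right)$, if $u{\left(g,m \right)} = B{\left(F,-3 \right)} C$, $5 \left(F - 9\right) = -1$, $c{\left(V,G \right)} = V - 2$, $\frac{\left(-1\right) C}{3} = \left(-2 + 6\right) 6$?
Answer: $25296$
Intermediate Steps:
$C = -72$ ($C = - 3 \left(-2 + 6\right) 6 = - 3 \cdot 4 \cdot 6 = \left(-3\right) 24 = -72$)
$c{\left(V,G \right)} = -2 + V$
$F = \frac{44}{5}$ ($F = 9 + \frac{1}{5} \left(-1\right) = 9 - \frac{1}{5} = \frac{44}{5} \approx 8.8$)
$u{\left(g,m \right)} = 216$ ($u{\left(g,m \right)} = \left(-3\right) \left(-72\right) = 216$)
$- 186 \left(-352 + u{\left(3 - 20,W{\left(c{\left(5,6 \right)} \right)} \right)}\right) = - 186 \left(-352 + 216\right) = \left(-186\right) \left(-136\right) = 25296$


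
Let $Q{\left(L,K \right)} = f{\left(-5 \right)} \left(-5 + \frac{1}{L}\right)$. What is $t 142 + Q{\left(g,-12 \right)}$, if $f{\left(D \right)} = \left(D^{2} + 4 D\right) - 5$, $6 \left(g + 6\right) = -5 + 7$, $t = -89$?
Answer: $-12638$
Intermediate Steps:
$g = - \frac{17}{3}$ ($g = -6 + \frac{-5 + 7}{6} = -6 + \frac{1}{6} \cdot 2 = -6 + \frac{1}{3} = - \frac{17}{3} \approx -5.6667$)
$f{\left(D \right)} = -5 + D^{2} + 4 D$
$Q{\left(L,K \right)} = 0$ ($Q{\left(L,K \right)} = \left(-5 + \left(-5\right)^{2} + 4 \left(-5\right)\right) \left(-5 + \frac{1}{L}\right) = \left(-5 + 25 - 20\right) \left(-5 + \frac{1}{L}\right) = 0 \left(-5 + \frac{1}{L}\right) = 0$)
$t 142 + Q{\left(g,-12 \right)} = \left(-89\right) 142 + 0 = -12638 + 0 = -12638$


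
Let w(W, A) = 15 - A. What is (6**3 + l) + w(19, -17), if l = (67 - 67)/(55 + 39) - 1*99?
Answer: 149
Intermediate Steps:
l = -99 (l = 0/94 - 99 = 0*(1/94) - 99 = 0 - 99 = -99)
(6**3 + l) + w(19, -17) = (6**3 - 99) + (15 - 1*(-17)) = (216 - 99) + (15 + 17) = 117 + 32 = 149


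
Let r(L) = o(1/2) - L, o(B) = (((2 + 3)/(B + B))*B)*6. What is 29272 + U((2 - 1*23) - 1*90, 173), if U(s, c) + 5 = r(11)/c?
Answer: 5063195/173 ≈ 29267.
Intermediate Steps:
o(B) = 15 (o(B) = ((5/((2*B)))*B)*6 = ((5*(1/(2*B)))*B)*6 = ((5/(2*B))*B)*6 = (5/2)*6 = 15)
r(L) = 15 - L
U(s, c) = -5 + 4/c (U(s, c) = -5 + (15 - 1*11)/c = -5 + (15 - 11)/c = -5 + 4/c)
29272 + U((2 - 1*23) - 1*90, 173) = 29272 + (-5 + 4/173) = 29272 - 861/173 = 5063195/173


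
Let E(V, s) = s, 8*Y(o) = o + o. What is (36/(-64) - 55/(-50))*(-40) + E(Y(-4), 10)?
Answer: -23/2 ≈ -11.500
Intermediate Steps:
Y(o) = o/4 (Y(o) = (o + o)/8 = (2*o)/8 = o/4)
(36/(-64) - 55/(-50))*(-40) + E(Y(-4), 10) = (36/(-64) - 55/(-50))*(-40) + 10 = (36*(-1/64) - 55*(-1/50))*(-40) + 10 = (-9/16 + 11/10)*(-40) + 10 = (43/80)*(-40) + 10 = -43/2 + 10 = -23/2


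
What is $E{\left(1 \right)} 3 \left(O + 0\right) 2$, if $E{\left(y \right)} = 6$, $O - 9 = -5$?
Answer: $144$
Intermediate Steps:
$O = 4$ ($O = 9 - 5 = 4$)
$E{\left(1 \right)} 3 \left(O + 0\right) 2 = 6 \cdot 3 \left(4 + 0\right) 2 = 6 \cdot 3 \cdot 4 \cdot 2 = 6 \cdot 12 \cdot 2 = 72 \cdot 2 = 144$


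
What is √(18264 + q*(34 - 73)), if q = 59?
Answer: √15963 ≈ 126.34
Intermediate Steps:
√(18264 + q*(34 - 73)) = √(18264 + 59*(34 - 73)) = √(18264 + 59*(-39)) = √(18264 - 2301) = √15963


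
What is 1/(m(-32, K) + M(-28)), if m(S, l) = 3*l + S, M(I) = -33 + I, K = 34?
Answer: ⅑ ≈ 0.11111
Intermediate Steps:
m(S, l) = S + 3*l
1/(m(-32, K) + M(-28)) = 1/((-32 + 3*34) + (-33 - 28)) = 1/((-32 + 102) - 61) = 1/(70 - 61) = 1/9 = ⅑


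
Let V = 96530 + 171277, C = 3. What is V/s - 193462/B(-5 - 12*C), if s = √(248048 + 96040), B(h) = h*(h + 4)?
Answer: -193462/1517 + 89269*√118/2124 ≈ 329.02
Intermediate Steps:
B(h) = h*(4 + h)
s = 54*√118 (s = √344088 = 54*√118 ≈ 586.59)
V = 267807
V/s - 193462/B(-5 - 12*C) = 267807/((54*√118)) - 193462*1/((-5 - 12*3)*(4 + (-5 - 12*3))) = 267807*(√118/6372) - 193462*1/((-5 - 36)*(4 + (-5 - 36))) = 89269*√118/2124 - 193462*(-1/(41*(4 - 41))) = 89269*√118/2124 - 193462/((-41*(-37))) = 89269*√118/2124 - 193462/1517 = -193462/1517 + 89269*√118/2124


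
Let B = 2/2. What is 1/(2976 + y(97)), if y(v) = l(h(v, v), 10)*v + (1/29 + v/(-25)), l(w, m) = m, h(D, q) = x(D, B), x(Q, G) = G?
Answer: 725/2858062 ≈ 0.00025367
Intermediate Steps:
B = 1 (B = 2*(½) = 1)
h(D, q) = 1
y(v) = 1/29 + 249*v/25 (y(v) = 10*v + (1/29 + v/(-25)) = 10*v + (1*(1/29) + v*(-1/25)) = 10*v + (1/29 - v/25) = 1/29 + 249*v/25)
1/(2976 + y(97)) = 1/(2976 + (1/29 + (249/25)*97)) = 1/(2976 + (1/29 + 24153/25)) = 1/(2976 + 700462/725) = 1/(2858062/725) = 725/2858062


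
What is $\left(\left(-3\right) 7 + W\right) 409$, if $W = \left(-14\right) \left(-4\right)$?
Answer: $14315$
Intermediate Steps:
$W = 56$
$\left(\left(-3\right) 7 + W\right) 409 = \left(\left(-3\right) 7 + 56\right) 409 = \left(-21 + 56\right) 409 = 35 \cdot 409 = 14315$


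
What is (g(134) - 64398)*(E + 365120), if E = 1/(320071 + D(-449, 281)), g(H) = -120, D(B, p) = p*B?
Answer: -761285498585473/32317 ≈ -2.3557e+10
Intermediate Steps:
D(B, p) = B*p
E = 1/193902 (E = 1/(320071 - 449*281) = 1/(320071 - 126169) = 1/193902 ≈ 5.1572e-6)
(g(134) - 64398)*(E + 365120) = (-120 - 64398)*(1/193902 + 365120) = -64518*70797498241/193902 = -761285498585473/32317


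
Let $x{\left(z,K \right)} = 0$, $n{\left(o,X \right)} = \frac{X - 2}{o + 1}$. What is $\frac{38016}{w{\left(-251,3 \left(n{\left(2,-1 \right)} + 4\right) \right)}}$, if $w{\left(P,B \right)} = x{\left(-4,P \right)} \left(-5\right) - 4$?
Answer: $-9504$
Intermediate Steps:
$n{\left(o,X \right)} = \frac{-2 + X}{1 + o}$
$w{\left(P,B \right)} = -4$ ($w{\left(P,B \right)} = 0 \left(-5\right) - 4 = 0 - 4 = -4$)
$\frac{38016}{w{\left(-251,3 \left(n{\left(2,-1 \right)} + 4\right) \right)}} = \frac{38016}{-4} = 38016 \left(- \frac{1}{4}\right) = -9504$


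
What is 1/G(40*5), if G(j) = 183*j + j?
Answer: 1/36800 ≈ 2.7174e-5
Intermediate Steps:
G(j) = 184*j
1/G(40*5) = 1/(184*(40*5)) = 1/(184*200) = 1/36800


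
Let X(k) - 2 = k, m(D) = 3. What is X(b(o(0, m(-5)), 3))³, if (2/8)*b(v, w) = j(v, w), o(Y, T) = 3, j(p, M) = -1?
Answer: -8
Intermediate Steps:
b(v, w) = -4 (b(v, w) = 4*(-1) = -4)
X(k) = 2 + k
X(b(o(0, m(-5)), 3))³ = (2 - 4)³ = (-2)³ = -8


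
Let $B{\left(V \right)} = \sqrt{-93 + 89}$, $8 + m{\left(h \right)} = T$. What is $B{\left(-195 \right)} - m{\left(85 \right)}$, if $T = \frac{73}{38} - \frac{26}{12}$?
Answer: $\frac{470}{57} + 2 i \approx 8.2456 + 2.0 i$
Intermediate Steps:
$T = - \frac{14}{57}$ ($T = 73 \cdot \frac{1}{38} - \frac{13}{6} = \frac{73}{38} - \frac{13}{6} = - \frac{14}{57} \approx -0.24561$)
$m{\left(h \right)} = - \frac{470}{57}$ ($m{\left(h \right)} = -8 - \frac{14}{57} = - \frac{470}{57}$)
$B{\left(V \right)} = 2 i$ ($B{\left(V \right)} = \sqrt{-4} = 2 i$)
$B{\left(-195 \right)} - m{\left(85 \right)} = 2 i - - \frac{470}{57} = 2 i + \frac{470}{57} = \frac{470}{57} + 2 i$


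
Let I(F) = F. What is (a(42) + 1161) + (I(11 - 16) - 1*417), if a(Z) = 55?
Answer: 794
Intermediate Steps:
(a(42) + 1161) + (I(11 - 16) - 1*417) = (55 + 1161) + ((11 - 16) - 1*417) = 1216 + (-5 - 417) = 1216 - 422 = 794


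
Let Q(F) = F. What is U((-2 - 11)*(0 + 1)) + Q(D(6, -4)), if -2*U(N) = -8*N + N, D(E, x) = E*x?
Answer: -139/2 ≈ -69.500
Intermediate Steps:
U(N) = 7*N/2 (U(N) = -(-8*N + N)/2 = -(-7)*N/2 = 7*N/2)
U((-2 - 11)*(0 + 1)) + Q(D(6, -4)) = 7*((-2 - 11)*(0 + 1))/2 + 6*(-4) = 7*(-13*1)/2 - 24 = (7/2)*(-13) - 24 = -91/2 - 24 = -139/2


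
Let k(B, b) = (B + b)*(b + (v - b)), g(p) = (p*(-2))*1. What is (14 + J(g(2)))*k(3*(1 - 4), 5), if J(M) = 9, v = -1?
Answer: 92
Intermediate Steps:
g(p) = -2*p (g(p) = -2*p*1 = -2*p)
k(B, b) = -B - b (k(B, b) = (B + b)*(b + (-1 - b)) = (B + b)*(-1) = -B - b)
(14 + J(g(2)))*k(3*(1 - 4), 5) = (14 + 9)*(-3*(1 - 4) - 1*5) = 23*(-3*(-3) - 5) = 23*(-1*(-9) - 5) = 23*(9 - 5) = 23*4 = 92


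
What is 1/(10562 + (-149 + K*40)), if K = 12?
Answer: 1/10893 ≈ 9.1802e-5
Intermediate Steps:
1/(10562 + (-149 + K*40)) = 1/(10562 + (-149 + 12*40)) = 1/(10562 + (-149 + 480)) = 1/(10562 + 331) = 1/10893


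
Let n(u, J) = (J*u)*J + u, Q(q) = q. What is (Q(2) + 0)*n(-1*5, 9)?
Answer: -820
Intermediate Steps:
n(u, J) = u + u*J² (n(u, J) = u*J² + u = u + u*J²)
(Q(2) + 0)*n(-1*5, 9) = (2 + 0)*((-1*5)*(1 + 9²)) = 2*(-5*(1 + 81)) = 2*(-5*82) = 2*(-410) = -820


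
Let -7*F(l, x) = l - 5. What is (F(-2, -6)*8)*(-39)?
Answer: -312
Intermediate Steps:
F(l, x) = 5/7 - l/7 (F(l, x) = -(l - 5)/7 = -(-5 + l)/7 = 5/7 - l/7)
(F(-2, -6)*8)*(-39) = ((5/7 - ⅐*(-2))*8)*(-39) = ((5/7 + 2/7)*8)*(-39) = (1*8)*(-39) = 8*(-39) = -312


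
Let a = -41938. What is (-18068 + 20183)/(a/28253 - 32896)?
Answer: -6639455/103272514 ≈ -0.064291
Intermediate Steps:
(-18068 + 20183)/(a/28253 - 32896) = (-18068 + 20183)/(-41938/28253 - 32896) = 2115/(-41938*1/28253 - 32896) = 2115/(-41938/28253 - 32896) = 2115/(-929452626/28253) = 2115*(-28253/929452626) = -6639455/103272514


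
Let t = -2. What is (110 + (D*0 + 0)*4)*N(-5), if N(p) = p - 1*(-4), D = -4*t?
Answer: -110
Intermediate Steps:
D = 8 (D = -4*(-2) = 8)
N(p) = 4 + p (N(p) = p + 4 = 4 + p)
(110 + (D*0 + 0)*4)*N(-5) = (110 + (8*0 + 0)*4)*(4 - 5) = (110 + (0 + 0)*4)*(-1) = (110 + 0*4)*(-1) = (110 + 0)*(-1) = 110*(-1) = -110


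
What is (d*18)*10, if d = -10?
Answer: -1800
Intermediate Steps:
(d*18)*10 = -10*18*10 = -180*10 = -1800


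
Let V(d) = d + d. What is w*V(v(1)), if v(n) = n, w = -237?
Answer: -474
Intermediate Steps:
V(d) = 2*d
w*V(v(1)) = -474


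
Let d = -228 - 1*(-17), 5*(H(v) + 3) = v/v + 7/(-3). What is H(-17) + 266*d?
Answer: -841939/15 ≈ -56129.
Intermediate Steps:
H(v) = -49/15 (H(v) = -3 + (v/v + 7/(-3))/5 = -3 + (1 + 7*(-⅓))/5 = -3 + (1 - 7/3)/5 = -3 + (⅕)*(-4/3) = -3 - 4/15 = -49/15)
d = -211 (d = -228 + 17 = -211)
H(-17) + 266*d = -49/15 + 266*(-211) = -49/15 - 56126 = -841939/15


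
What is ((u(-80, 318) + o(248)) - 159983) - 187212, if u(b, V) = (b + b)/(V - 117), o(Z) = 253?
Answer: -69735502/201 ≈ -3.4694e+5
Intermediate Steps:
u(b, V) = 2*b/(-117 + V) (u(b, V) = (2*b)/(-117 + V) = 2*b/(-117 + V))
((u(-80, 318) + o(248)) - 159983) - 187212 = ((2*(-80)/(-117 + 318) + 253) - 159983) - 187212 = ((2*(-80)/201 + 253) - 159983) - 187212 = ((2*(-80)*(1/201) + 253) - 159983) - 187212 = ((-160/201 + 253) - 159983) - 187212 = (50693/201 - 159983) - 187212 = -32105890/201 - 187212 = -69735502/201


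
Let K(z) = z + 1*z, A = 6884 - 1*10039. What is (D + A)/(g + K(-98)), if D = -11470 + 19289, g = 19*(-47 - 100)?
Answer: -4664/2989 ≈ -1.5604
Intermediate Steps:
A = -3155 (A = 6884 - 10039 = -3155)
g = -2793 (g = 19*(-147) = -2793)
K(z) = 2*z (K(z) = z + z = 2*z)
D = 7819
(D + A)/(g + K(-98)) = (7819 - 3155)/(-2793 + 2*(-98)) = 4664/(-2793 - 196) = 4664/(-2989) = 4664*(-1/2989) = -4664/2989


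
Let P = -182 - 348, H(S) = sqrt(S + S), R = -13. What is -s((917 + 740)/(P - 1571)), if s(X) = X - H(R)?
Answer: 1657/2101 + I*sqrt(26) ≈ 0.78867 + 5.099*I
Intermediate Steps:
H(S) = sqrt(2)*sqrt(S) (H(S) = sqrt(2*S) = sqrt(2)*sqrt(S))
P = -530
s(X) = X - I*sqrt(26) (s(X) = X - sqrt(2)*sqrt(-13) = X - sqrt(2)*I*sqrt(13) = X - I*sqrt(26))
-s((917 + 740)/(P - 1571)) = -((917 + 740)/(-530 - 1571) - I*sqrt(26)) = -(1657/(-2101) - I*sqrt(26)) = -(1657*(-1/2101) - I*sqrt(26)) = -(-1657/2101 - I*sqrt(26)) = 1657/2101 + I*sqrt(26)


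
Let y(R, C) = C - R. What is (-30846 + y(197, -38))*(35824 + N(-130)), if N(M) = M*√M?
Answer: -1113445744 + 4040530*I*√130 ≈ -1.1134e+9 + 4.6069e+7*I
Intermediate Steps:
N(M) = M^(3/2)
(-30846 + y(197, -38))*(35824 + N(-130)) = (-30846 + (-38 - 1*197))*(35824 + (-130)^(3/2)) = (-30846 + (-38 - 197))*(35824 - 130*I*√130) = (-30846 - 235)*(35824 - 130*I*√130) = -31081*(35824 - 130*I*√130) = -1113445744 + 4040530*I*√130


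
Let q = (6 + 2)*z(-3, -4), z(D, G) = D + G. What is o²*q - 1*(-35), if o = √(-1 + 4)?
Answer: -133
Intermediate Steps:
o = √3 ≈ 1.7320
q = -56 (q = (6 + 2)*(-3 - 4) = 8*(-7) = -56)
o²*q - 1*(-35) = (√3)²*(-56) - 1*(-35) = 3*(-56) + 35 = -168 + 35 = -133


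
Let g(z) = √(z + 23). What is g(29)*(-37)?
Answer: -74*√13 ≈ -266.81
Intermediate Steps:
g(z) = √(23 + z)
g(29)*(-37) = √(23 + 29)*(-37) = √52*(-37) = (2*√13)*(-37) = -74*√13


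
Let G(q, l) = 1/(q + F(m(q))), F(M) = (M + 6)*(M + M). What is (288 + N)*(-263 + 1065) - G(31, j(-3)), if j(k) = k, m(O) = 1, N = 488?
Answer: 28005839/45 ≈ 6.2235e+5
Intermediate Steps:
F(M) = 2*M*(6 + M) (F(M) = (6 + M)*(2*M) = 2*M*(6 + M))
G(q, l) = 1/(14 + q) (G(q, l) = 1/(q + 2*1*(6 + 1)) = 1/(q + 2*1*7) = 1/(q + 14) = 1/(14 + q))
(288 + N)*(-263 + 1065) - G(31, j(-3)) = (288 + 488)*(-263 + 1065) - 1/(14 + 31) = 776*802 - 1/45 = 622352 - 1*1/45 = 622352 - 1/45 = 28005839/45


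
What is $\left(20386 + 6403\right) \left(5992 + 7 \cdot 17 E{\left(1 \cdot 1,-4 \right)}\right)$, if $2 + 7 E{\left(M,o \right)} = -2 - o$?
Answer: $160519688$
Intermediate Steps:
$E{\left(M,o \right)} = - \frac{4}{7} - \frac{o}{7}$ ($E{\left(M,o \right)} = - \frac{2}{7} + \frac{-2 - o}{7} = - \frac{2}{7} - \left(\frac{2}{7} + \frac{o}{7}\right) = - \frac{4}{7} - \frac{o}{7}$)
$\left(20386 + 6403\right) \left(5992 + 7 \cdot 17 E{\left(1 \cdot 1,-4 \right)}\right) = \left(20386 + 6403\right) \left(5992 + 7 \cdot 17 \left(- \frac{4}{7} - - \frac{4}{7}\right)\right) = 26789 \left(5992 + 119 \left(- \frac{4}{7} + \frac{4}{7}\right)\right) = 26789 \left(5992 + 119 \cdot 0\right) = 26789 \left(5992 + 0\right) = 26789 \cdot 5992 = 160519688$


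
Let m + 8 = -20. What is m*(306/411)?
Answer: -2856/137 ≈ -20.847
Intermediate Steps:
m = -28 (m = -8 - 20 = -28)
m*(306/411) = -8568/411 = -28*102/137 = -2856/137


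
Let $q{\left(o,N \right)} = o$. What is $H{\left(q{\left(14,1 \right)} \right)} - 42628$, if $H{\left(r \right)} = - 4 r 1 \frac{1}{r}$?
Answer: $-42632$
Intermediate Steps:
$H{\left(r \right)} = -4$ ($H{\left(r \right)} = \frac{\left(-4\right) r}{r} = -4$)
$H{\left(q{\left(14,1 \right)} \right)} - 42628 = -4 - 42628 = -42632$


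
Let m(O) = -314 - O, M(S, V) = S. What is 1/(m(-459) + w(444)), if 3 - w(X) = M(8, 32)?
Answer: 1/140 ≈ 0.0071429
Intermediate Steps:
w(X) = -5 (w(X) = 3 - 1*8 = 3 - 8 = -5)
1/(m(-459) + w(444)) = 1/((-314 - 1*(-459)) - 5) = 1/((-314 + 459) - 5) = 1/(145 - 5) = 1/140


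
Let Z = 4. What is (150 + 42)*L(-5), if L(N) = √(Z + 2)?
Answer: 192*√6 ≈ 470.30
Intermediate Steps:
L(N) = √6 (L(N) = √(4 + 2) = √6)
(150 + 42)*L(-5) = (150 + 42)*√6 = 192*√6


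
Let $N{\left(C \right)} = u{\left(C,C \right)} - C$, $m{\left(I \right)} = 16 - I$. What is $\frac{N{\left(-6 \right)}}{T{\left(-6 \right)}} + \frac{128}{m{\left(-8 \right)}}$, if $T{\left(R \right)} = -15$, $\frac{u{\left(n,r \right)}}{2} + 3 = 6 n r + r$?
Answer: $- \frac{68}{3} \approx -22.667$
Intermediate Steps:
$u{\left(n,r \right)} = -6 + 2 r + 12 n r$ ($u{\left(n,r \right)} = -6 + 2 \left(6 n r + r\right) = -6 + 2 \left(r + 6 n r\right) = -6 + \left(2 r + 12 n r\right) = -6 + 2 r + 12 n r$)
$N{\left(C \right)} = -6 + C + 12 C^{2}$ ($N{\left(C \right)} = \left(-6 + 2 C + 12 C C\right) - C = \left(-6 + 2 C + 12 C^{2}\right) - C = -6 + C + 12 C^{2}$)
$\frac{N{\left(-6 \right)}}{T{\left(-6 \right)}} + \frac{128}{m{\left(-8 \right)}} = \frac{-6 - 6 + 12 \left(-6\right)^{2}}{-15} + \frac{128}{16 - -8} = \left(-6 - 6 + 12 \cdot 36\right) \left(- \frac{1}{15}\right) + \frac{128}{16 + 8} = \left(-6 - 6 + 432\right) \left(- \frac{1}{15}\right) + \frac{128}{24} = 420 \left(- \frac{1}{15}\right) + 128 \cdot \frac{1}{24} = -28 + \frac{16}{3} = - \frac{68}{3}$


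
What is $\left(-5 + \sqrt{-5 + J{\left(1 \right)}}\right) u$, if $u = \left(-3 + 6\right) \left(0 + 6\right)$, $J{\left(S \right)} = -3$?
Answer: $-90 + 36 i \sqrt{2} \approx -90.0 + 50.912 i$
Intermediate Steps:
$u = 18$ ($u = 3 \cdot 6 = 18$)
$\left(-5 + \sqrt{-5 + J{\left(1 \right)}}\right) u = \left(-5 + \sqrt{-5 - 3}\right) 18 = \left(-5 + \sqrt{-8}\right) 18 = \left(-5 + 2 i \sqrt{2}\right) 18 = -90 + 36 i \sqrt{2}$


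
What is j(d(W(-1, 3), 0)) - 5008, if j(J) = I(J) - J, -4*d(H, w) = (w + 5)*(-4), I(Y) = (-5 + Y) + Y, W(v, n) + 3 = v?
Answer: -5008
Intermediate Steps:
W(v, n) = -3 + v
I(Y) = -5 + 2*Y
d(H, w) = 5 + w (d(H, w) = -(w + 5)*(-4)/4 = -(5 + w)*(-4)/4 = -(-20 - 4*w)/4 = 5 + w)
j(J) = -5 + J (j(J) = (-5 + 2*J) - J = -5 + J)
j(d(W(-1, 3), 0)) - 5008 = (-5 + (5 + 0)) - 5008 = (-5 + 5) - 5008 = 0 - 5008 = -5008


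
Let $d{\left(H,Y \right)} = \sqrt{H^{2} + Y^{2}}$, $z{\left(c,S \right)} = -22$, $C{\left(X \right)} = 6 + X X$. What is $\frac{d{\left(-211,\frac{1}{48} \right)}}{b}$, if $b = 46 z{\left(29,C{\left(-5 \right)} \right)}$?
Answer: $- \frac{\sqrt{102576385}}{48576} \approx -0.2085$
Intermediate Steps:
$C{\left(X \right)} = 6 + X^{2}$
$b = -1012$ ($b = 46 \left(-22\right) = -1012$)
$\frac{d{\left(-211,\frac{1}{48} \right)}}{b} = \frac{\sqrt{\left(-211\right)^{2} + \left(\frac{1}{48}\right)^{2}}}{-1012} = \sqrt{44521 + \left(\frac{1}{48}\right)^{2}} \left(- \frac{1}{1012}\right) = \sqrt{44521 + \frac{1}{2304}} \left(- \frac{1}{1012}\right) = \sqrt{\frac{102576385}{2304}} \left(- \frac{1}{1012}\right) = \frac{\sqrt{102576385}}{48} \left(- \frac{1}{1012}\right) = - \frac{\sqrt{102576385}}{48576}$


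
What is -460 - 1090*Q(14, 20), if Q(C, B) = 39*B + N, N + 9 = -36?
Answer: -801610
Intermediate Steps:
N = -45 (N = -9 - 36 = -45)
Q(C, B) = -45 + 39*B (Q(C, B) = 39*B - 45 = -45 + 39*B)
-460 - 1090*Q(14, 20) = -460 - 1090*(-45 + 39*20) = -460 - 1090*(-45 + 780) = -460 - 1090*735 = -460 - 801150 = -801610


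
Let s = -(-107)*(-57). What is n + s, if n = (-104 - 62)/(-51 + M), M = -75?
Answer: -384154/63 ≈ -6097.7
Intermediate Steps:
s = -6099 (s = -1*6099 = -6099)
n = 83/63 (n = (-104 - 62)/(-51 - 75) = -166/(-126) = -1/126*(-166) = 83/63 ≈ 1.3175)
n + s = 83/63 - 6099 = -384154/63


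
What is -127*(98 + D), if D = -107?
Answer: 1143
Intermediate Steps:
-127*(98 + D) = -127*(98 - 107) = -127*(-9) = 1143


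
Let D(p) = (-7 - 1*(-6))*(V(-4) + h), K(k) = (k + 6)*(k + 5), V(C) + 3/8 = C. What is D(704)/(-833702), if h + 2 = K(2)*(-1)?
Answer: -499/6669616 ≈ -7.4817e-5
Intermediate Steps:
V(C) = -3/8 + C
K(k) = (5 + k)*(6 + k) (K(k) = (6 + k)*(5 + k) = (5 + k)*(6 + k))
h = -58 (h = -2 + (30 + 2**2 + 11*2)*(-1) = -2 + (30 + 4 + 22)*(-1) = -2 + 56*(-1) = -2 - 56 = -58)
D(p) = 499/8 (D(p) = (-7 - 1*(-6))*((-3/8 - 4) - 58) = (-7 + 6)*(-35/8 - 58) = -1*(-499/8) = 499/8)
D(704)/(-833702) = (499/8)/(-833702) = (499/8)*(-1/833702) = -499/6669616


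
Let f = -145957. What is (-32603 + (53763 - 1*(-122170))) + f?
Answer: -2627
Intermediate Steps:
(-32603 + (53763 - 1*(-122170))) + f = (-32603 + (53763 - 1*(-122170))) - 145957 = (-32603 + (53763 + 122170)) - 145957 = (-32603 + 175933) - 145957 = 143330 - 145957 = -2627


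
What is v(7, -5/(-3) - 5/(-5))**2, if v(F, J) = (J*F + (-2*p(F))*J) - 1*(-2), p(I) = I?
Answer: 2500/9 ≈ 277.78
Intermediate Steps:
v(F, J) = 2 - F*J (v(F, J) = (J*F + (-2*F)*J) - 1*(-2) = (F*J - 2*F*J) + 2 = -F*J + 2 = 2 - F*J)
v(7, -5/(-3) - 5/(-5))**2 = (2 - 1*7*(-5/(-3) - 5/(-5)))**2 = (2 - 1*7*(-5*(-1/3) - 5*(-1/5)))**2 = (2 - 1*7*(5/3 + 1))**2 = (2 - 1*7*8/3)**2 = (2 - 56/3)**2 = (-50/3)**2 = 2500/9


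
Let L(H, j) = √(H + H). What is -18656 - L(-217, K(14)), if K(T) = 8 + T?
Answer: -18656 - I*√434 ≈ -18656.0 - 20.833*I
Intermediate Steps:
L(H, j) = √2*√H (L(H, j) = √(2*H) = √2*√H)
-18656 - L(-217, K(14)) = -18656 - √2*√(-217) = -18656 - √2*I*√217 = -18656 - I*√434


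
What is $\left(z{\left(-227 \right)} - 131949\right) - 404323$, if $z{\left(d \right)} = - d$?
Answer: $-536045$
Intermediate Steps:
$\left(z{\left(-227 \right)} - 131949\right) - 404323 = \left(\left(-1\right) \left(-227\right) - 131949\right) - 404323 = \left(227 - 131949\right) - 404323 = -131722 - 404323 = -536045$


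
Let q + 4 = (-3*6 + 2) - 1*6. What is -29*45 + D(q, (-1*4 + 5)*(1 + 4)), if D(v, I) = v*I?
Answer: -1435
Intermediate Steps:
q = -26 (q = -4 + ((-3*6 + 2) - 1*6) = -4 + ((-18 + 2) - 6) = -4 + (-16 - 6) = -4 - 22 = -26)
D(v, I) = I*v
-29*45 + D(q, (-1*4 + 5)*(1 + 4)) = -29*45 + ((-1*4 + 5)*(1 + 4))*(-26) = -1305 + ((-4 + 5)*5)*(-26) = -1305 + (1*5)*(-26) = -1305 + 5*(-26) = -1305 - 130 = -1435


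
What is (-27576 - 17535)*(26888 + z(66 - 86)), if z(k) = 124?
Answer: -1218538332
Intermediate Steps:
(-27576 - 17535)*(26888 + z(66 - 86)) = (-27576 - 17535)*(26888 + 124) = -45111*27012 = -1218538332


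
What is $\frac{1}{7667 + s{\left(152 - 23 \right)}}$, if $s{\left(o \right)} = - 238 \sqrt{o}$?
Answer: $\frac{451}{3027989} + \frac{14 \sqrt{129}}{3027989} \approx 0.00020146$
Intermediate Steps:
$\frac{1}{7667 + s{\left(152 - 23 \right)}} = \frac{1}{7667 - 238 \sqrt{152 - 23}} = \frac{1}{7667 - 238 \sqrt{129}}$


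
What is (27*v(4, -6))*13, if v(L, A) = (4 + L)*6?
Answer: 16848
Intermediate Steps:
v(L, A) = 24 + 6*L
(27*v(4, -6))*13 = (27*(24 + 6*4))*13 = (27*(24 + 24))*13 = (27*48)*13 = 1296*13 = 16848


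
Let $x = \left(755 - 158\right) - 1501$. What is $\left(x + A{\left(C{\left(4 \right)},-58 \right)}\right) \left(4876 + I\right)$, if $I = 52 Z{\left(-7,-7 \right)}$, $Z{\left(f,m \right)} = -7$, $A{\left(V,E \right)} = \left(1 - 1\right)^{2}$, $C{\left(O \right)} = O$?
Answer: $-4078848$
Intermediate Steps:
$A{\left(V,E \right)} = 0$ ($A{\left(V,E \right)} = 0^{2} = 0$)
$x = -904$ ($x = 597 - 1501 = -904$)
$I = -364$ ($I = 52 \left(-7\right) = -364$)
$\left(x + A{\left(C{\left(4 \right)},-58 \right)}\right) \left(4876 + I\right) = \left(-904 + 0\right) \left(4876 - 364\right) = \left(-904\right) 4512 = -4078848$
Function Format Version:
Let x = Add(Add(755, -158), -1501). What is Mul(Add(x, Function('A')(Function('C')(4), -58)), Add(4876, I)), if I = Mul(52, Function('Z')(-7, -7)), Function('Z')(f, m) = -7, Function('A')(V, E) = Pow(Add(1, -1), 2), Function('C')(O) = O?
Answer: -4078848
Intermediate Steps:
Function('A')(V, E) = 0 (Function('A')(V, E) = Pow(0, 2) = 0)
x = -904 (x = Add(597, -1501) = -904)
I = -364 (I = Mul(52, -7) = -364)
Mul(Add(x, Function('A')(Function('C')(4), -58)), Add(4876, I)) = Mul(Add(-904, 0), Add(4876, -364)) = Mul(-904, 4512) = -4078848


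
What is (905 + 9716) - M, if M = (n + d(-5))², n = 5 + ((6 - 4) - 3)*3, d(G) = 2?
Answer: 10605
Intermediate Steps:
n = 2 (n = 5 + (2 - 3)*3 = 5 - 1*3 = 5 - 3 = 2)
M = 16 (M = (2 + 2)² = 4² = 16)
(905 + 9716) - M = (905 + 9716) - 1*16 = 10621 - 16 = 10605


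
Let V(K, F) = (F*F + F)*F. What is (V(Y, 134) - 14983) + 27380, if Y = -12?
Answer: 2436457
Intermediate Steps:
V(K, F) = F*(F + F²) (V(K, F) = (F² + F)*F = (F + F²)*F = F*(F + F²))
(V(Y, 134) - 14983) + 27380 = (134²*(1 + 134) - 14983) + 27380 = (17956*135 - 14983) + 27380 = (2424060 - 14983) + 27380 = 2409077 + 27380 = 2436457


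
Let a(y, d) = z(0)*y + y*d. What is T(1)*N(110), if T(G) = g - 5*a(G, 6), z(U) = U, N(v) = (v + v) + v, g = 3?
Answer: -8910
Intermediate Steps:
N(v) = 3*v (N(v) = 2*v + v = 3*v)
a(y, d) = d*y (a(y, d) = 0*y + y*d = 0 + d*y = d*y)
T(G) = 3 - 30*G
T(1)*N(110) = (3 - 30*1)*(3*110) = (3 - 30)*330 = -27*330 = -8910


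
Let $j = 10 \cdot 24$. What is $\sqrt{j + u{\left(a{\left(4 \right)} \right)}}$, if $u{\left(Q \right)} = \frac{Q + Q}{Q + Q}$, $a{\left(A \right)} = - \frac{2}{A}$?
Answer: $\sqrt{241} \approx 15.524$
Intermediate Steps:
$j = 240$
$u{\left(Q \right)} = 1$ ($u{\left(Q \right)} = \frac{2 Q}{2 Q} = 2 Q \frac{1}{2 Q} = 1$)
$\sqrt{j + u{\left(a{\left(4 \right)} \right)}} = \sqrt{240 + 1} = \sqrt{241}$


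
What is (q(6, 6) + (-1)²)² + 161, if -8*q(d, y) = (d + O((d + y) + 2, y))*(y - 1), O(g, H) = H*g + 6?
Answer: 3642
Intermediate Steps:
O(g, H) = 6 + H*g
q(d, y) = -(-1 + y)*(6 + d + y*(2 + d + y))/8 (q(d, y) = -(d + (6 + y*((d + y) + 2)))*(y - 1)/8 = -(d + (6 + y*(2 + d + y)))*(-1 + y)/8 = -(6 + d + y*(2 + d + y))*(-1 + y)/8 = -(-1 + y)*(6 + d + y*(2 + d + y))/8)
(q(6, 6) + (-1)²)² + 161 = ((¾ - ½*6 - ⅛*6² - ⅛*6³ + (⅛)*6 - ⅛*6*6²) + (-1)²)² + 161 = ((¾ - 3 - ⅛*36 - ⅛*216 + ¾ - ⅛*6*36) + 1)² + 161 = ((¾ - 3 - 9/2 - 27 + ¾ - 27) + 1)² + 161 = (-60 + 1)² + 161 = (-59)² + 161 = 3481 + 161 = 3642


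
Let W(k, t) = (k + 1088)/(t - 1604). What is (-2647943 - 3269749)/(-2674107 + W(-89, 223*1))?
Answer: 1362055442/615490461 ≈ 2.2130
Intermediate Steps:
W(k, t) = (1088 + k)/(-1604 + t)
(-2647943 - 3269749)/(-2674107 + W(-89, 223*1)) = (-2647943 - 3269749)/(-2674107 + (1088 - 89)/(-1604 + 223*1)) = -5917692/(-2674107 + 999/(-1604 + 223)) = -5917692/(-2674107 + 999/(-1381)) = -5917692/(-2674107 - 1/1381*999) = -5917692/(-2674107 - 999/1381) = -5917692/(-3692942766/1381) = -5917692*(-1381/3692942766) = 1362055442/615490461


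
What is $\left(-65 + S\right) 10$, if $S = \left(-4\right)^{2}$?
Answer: $-490$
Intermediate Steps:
$S = 16$
$\left(-65 + S\right) 10 = \left(-65 + 16\right) 10 = \left(-49\right) 10 = -490$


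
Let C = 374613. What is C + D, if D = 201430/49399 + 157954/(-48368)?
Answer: 447538165482305/1194665416 ≈ 3.7461e+5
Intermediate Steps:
D = 969998297/1194665416 (D = 201430*(1/49399) + 157954*(-1/48368) = 201430/49399 - 78977/24184 = 969998297/1194665416 ≈ 0.81194)
C + D = 374613 + 969998297/1194665416 = 447538165482305/1194665416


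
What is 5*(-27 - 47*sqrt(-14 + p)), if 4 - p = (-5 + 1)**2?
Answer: -135 - 235*I*sqrt(26) ≈ -135.0 - 1198.3*I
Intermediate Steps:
p = -12 (p = 4 - (-5 + 1)**2 = 4 - 1*(-4)**2 = 4 - 1*16 = 4 - 16 = -12)
5*(-27 - 47*sqrt(-14 + p)) = 5*(-27 - 47*sqrt(-14 - 12)) = 5*(-27 - 47*I*sqrt(26)) = -135 - 235*I*sqrt(26)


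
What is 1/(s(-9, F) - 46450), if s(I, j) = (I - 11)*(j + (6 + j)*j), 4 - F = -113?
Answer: -1/336610 ≈ -2.9708e-6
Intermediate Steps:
F = 117 (F = 4 - 1*(-113) = 4 + 113 = 117)
s(I, j) = (-11 + I)*(j + j*(6 + j))
1/(s(-9, F) - 46450) = 1/(117*(-77 - 11*117 + 7*(-9) - 9*117) - 46450) = 1/(117*(-77 - 1287 - 63 - 1053) - 46450) = 1/(117*(-2480) - 46450) = 1/(-290160 - 46450) = 1/(-336610) = -1/336610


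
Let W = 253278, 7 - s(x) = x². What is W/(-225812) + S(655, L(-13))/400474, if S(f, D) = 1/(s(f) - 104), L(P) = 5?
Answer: -10881595620343499/9701572462702084 ≈ -1.1216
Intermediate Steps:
s(x) = 7 - x²
S(f, D) = 1/(-97 - f²) (S(f, D) = 1/((7 - f²) - 104) = 1/(-97 - f²))
W/(-225812) + S(655, L(-13))/400474 = 253278/(-225812) - 1/(97 + 655²)/400474 = 253278*(-1/225812) - 1/(97 + 429025)*(1/400474) = -126639/112906 - 1/429122*(1/400474) = -126639/112906 - 1*1/429122*(1/400474) = -126639/112906 - 1/429122*1/400474 = -126639/112906 - 1/171852203828 = -10881595620343499/9701572462702084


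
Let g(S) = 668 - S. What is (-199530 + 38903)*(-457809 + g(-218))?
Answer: 73394170721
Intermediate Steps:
(-199530 + 38903)*(-457809 + g(-218)) = (-199530 + 38903)*(-457809 + (668 - 1*(-218))) = -160627*(-457809 + (668 + 218)) = -160627*(-457809 + 886) = -160627*(-456923) = 73394170721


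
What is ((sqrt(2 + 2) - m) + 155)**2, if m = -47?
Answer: 41616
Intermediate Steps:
((sqrt(2 + 2) - m) + 155)**2 = ((sqrt(2 + 2) - 1*(-47)) + 155)**2 = ((sqrt(4) + 47) + 155)**2 = ((2 + 47) + 155)**2 = (49 + 155)**2 = 204**2 = 41616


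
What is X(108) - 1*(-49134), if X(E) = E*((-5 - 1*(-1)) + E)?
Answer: 60366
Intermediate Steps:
X(E) = E*(-4 + E) (X(E) = E*((-5 + 1) + E) = E*(-4 + E))
X(108) - 1*(-49134) = 108*(-4 + 108) - 1*(-49134) = 108*104 + 49134 = 11232 + 49134 = 60366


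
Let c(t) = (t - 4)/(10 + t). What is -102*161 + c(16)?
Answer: -213480/13 ≈ -16422.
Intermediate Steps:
c(t) = (-4 + t)/(10 + t)
-102*161 + c(16) = -102*161 + (-4 + 16)/(10 + 16) = -16422 + 12/26 = -16422 + (1/26)*12 = -16422 + 6/13 = -213480/13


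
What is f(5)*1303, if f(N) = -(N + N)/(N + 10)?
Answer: -2606/3 ≈ -868.67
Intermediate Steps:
f(N) = -2*N/(10 + N)
f(5)*1303 = -2*5/(10 + 5)*1303 = -2*5/15*1303 = -2*5*1/15*1303 = -2/3*1303 = -2606/3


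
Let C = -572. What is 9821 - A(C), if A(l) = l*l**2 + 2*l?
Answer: 187160213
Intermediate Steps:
A(l) = l**3 + 2*l
9821 - A(C) = 9821 - (-572)*(2 + (-572)**2) = 9821 - (-572)*(2 + 327184) = 9821 - (-572)*327186 = 9821 - 1*(-187150392) = 9821 + 187150392 = 187160213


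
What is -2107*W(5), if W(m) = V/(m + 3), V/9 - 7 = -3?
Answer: -18963/2 ≈ -9481.5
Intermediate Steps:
V = 36 (V = 63 + 9*(-3) = 63 - 27 = 36)
W(m) = 36/(3 + m) (W(m) = 36/(m + 3) = 36/(3 + m))
-2107*W(5) = -75852/(3 + 5) = -75852/8 = -2107*9/2 = -18963/2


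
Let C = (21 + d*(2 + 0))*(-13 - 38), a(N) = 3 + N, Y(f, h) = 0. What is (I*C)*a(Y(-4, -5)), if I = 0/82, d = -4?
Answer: 0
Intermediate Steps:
I = 0 (I = 0*(1/82) = 0)
C = -663 (C = (21 - 4*(2 + 0))*(-13 - 38) = (21 - 4*2)*(-51) = (21 - 8)*(-51) = 13*(-51) = -663)
(I*C)*a(Y(-4, -5)) = (0*(-663))*(3 + 0) = 0*3 = 0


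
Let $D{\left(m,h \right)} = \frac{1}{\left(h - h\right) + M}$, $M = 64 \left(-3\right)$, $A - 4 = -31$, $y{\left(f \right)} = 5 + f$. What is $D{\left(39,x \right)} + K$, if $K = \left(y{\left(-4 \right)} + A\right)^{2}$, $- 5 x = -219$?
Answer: $\frac{129791}{192} \approx 676.0$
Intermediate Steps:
$A = -27$ ($A = 4 - 31 = -27$)
$x = \frac{219}{5}$ ($x = \left(- \frac{1}{5}\right) \left(-219\right) = \frac{219}{5} \approx 43.8$)
$M = -192$
$K = 676$ ($K = \left(\left(5 - 4\right) - 27\right)^{2} = \left(1 - 27\right)^{2} = \left(-26\right)^{2} = 676$)
$D{\left(m,h \right)} = - \frac{1}{192}$ ($D{\left(m,h \right)} = \frac{1}{\left(h - h\right) - 192} = \frac{1}{0 - 192} = \frac{1}{-192} = - \frac{1}{192}$)
$D{\left(39,x \right)} + K = - \frac{1}{192} + 676 = \frac{129791}{192}$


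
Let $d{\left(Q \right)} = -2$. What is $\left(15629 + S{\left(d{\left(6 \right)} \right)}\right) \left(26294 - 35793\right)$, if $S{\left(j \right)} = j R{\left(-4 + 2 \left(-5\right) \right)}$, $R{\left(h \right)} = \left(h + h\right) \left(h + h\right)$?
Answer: $-133565439$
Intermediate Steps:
$R{\left(h \right)} = 4 h^{2}$ ($R{\left(h \right)} = 2 h 2 h = 4 h^{2}$)
$S{\left(j \right)} = 784 j$ ($S{\left(j \right)} = j 4 \left(-4 + 2 \left(-5\right)\right)^{2} = j 4 \left(-4 - 10\right)^{2} = j 4 \left(-14\right)^{2} = j 4 \cdot 196 = j 784 = 784 j$)
$\left(15629 + S{\left(d{\left(6 \right)} \right)}\right) \left(26294 - 35793\right) = \left(15629 + 784 \left(-2\right)\right) \left(26294 - 35793\right) = \left(15629 - 1568\right) \left(-9499\right) = 14061 \left(-9499\right) = -133565439$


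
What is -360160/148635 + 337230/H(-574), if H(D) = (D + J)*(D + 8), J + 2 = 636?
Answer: -415701431/33650964 ≈ -12.353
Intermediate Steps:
J = 634 (J = -2 + 636 = 634)
H(D) = (8 + D)*(634 + D) (H(D) = (D + 634)*(D + 8) = (634 + D)*(8 + D) = (8 + D)*(634 + D))
-360160/148635 + 337230/H(-574) = -360160/148635 + 337230/(5072 + (-574)² + 642*(-574)) = -360160*1/148635 + 337230/(5072 + 329476 - 368508) = -72032/29727 + 337230/(-33960) = -72032/29727 + 337230*(-1/33960) = -72032/29727 - 11241/1132 = -415701431/33650964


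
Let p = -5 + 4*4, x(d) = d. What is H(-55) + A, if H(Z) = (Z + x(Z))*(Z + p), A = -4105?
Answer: 735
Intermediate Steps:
p = 11 (p = -5 + 16 = 11)
H(Z) = 2*Z*(11 + Z) (H(Z) = (Z + Z)*(Z + 11) = (2*Z)*(11 + Z) = 2*Z*(11 + Z))
H(-55) + A = 2*(-55)*(11 - 55) - 4105 = 2*(-55)*(-44) - 4105 = 4840 - 4105 = 735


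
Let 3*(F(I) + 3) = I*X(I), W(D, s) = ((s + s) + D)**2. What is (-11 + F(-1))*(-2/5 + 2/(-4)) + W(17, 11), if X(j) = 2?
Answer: 7671/5 ≈ 1534.2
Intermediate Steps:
W(D, s) = (D + 2*s)**2 (W(D, s) = (2*s + D)**2 = (D + 2*s)**2)
F(I) = -3 + 2*I/3 (F(I) = -3 + (I*2)/3 = -3 + (2*I)/3 = -3 + 2*I/3)
(-11 + F(-1))*(-2/5 + 2/(-4)) + W(17, 11) = (-11 + (-3 + (2/3)*(-1)))*(-2/5 + 2/(-4)) + (17 + 2*11)**2 = (-11 + (-3 - 2/3))*(-2*1/5 + 2*(-1/4)) + (17 + 22)**2 = (-11 - 11/3)*(-2/5 - 1/2) + 39**2 = -44/3*(-9/10) + 1521 = 66/5 + 1521 = 7671/5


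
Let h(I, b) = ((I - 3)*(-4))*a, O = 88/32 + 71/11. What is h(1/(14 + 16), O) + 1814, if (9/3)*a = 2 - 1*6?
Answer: 80918/45 ≈ 1798.2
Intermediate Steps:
a = -4/3 (a = (2 - 1*6)/3 = (2 - 6)/3 = (⅓)*(-4) = -4/3 ≈ -1.3333)
O = 405/44 (O = 88*(1/32) + 71*(1/11) = 11/4 + 71/11 = 405/44 ≈ 9.2045)
h(I, b) = -16 + 16*I/3 (h(I, b) = ((I - 3)*(-4))*(-4/3) = ((-3 + I)*(-4))*(-4/3) = (12 - 4*I)*(-4/3) = -16 + 16*I/3)
h(1/(14 + 16), O) + 1814 = (-16 + 16/(3*(14 + 16))) + 1814 = (-16 + (16/3)/30) + 1814 = (-16 + (16/3)*(1/30)) + 1814 = (-16 + 8/45) + 1814 = -712/45 + 1814 = 80918/45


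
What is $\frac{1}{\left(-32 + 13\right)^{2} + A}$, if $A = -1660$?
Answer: $- \frac{1}{1299} \approx -0.00076982$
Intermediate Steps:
$\frac{1}{\left(-32 + 13\right)^{2} + A} = \frac{1}{\left(-32 + 13\right)^{2} - 1660} = \frac{1}{\left(-19\right)^{2} - 1660} = \frac{1}{361 - 1660} = \frac{1}{-1299} = - \frac{1}{1299}$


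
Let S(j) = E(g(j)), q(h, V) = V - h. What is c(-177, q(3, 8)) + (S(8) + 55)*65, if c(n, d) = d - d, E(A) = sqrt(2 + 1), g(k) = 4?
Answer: 3575 + 65*sqrt(3) ≈ 3687.6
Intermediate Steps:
E(A) = sqrt(3)
c(n, d) = 0
S(j) = sqrt(3)
c(-177, q(3, 8)) + (S(8) + 55)*65 = 0 + (sqrt(3) + 55)*65 = 0 + (55 + sqrt(3))*65 = 0 + (3575 + 65*sqrt(3)) = 3575 + 65*sqrt(3)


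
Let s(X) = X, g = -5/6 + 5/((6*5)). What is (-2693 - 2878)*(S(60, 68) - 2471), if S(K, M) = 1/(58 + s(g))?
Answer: 2367725139/172 ≈ 1.3766e+7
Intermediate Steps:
g = -2/3 (g = -5*1/6 + 5/30 = -5/6 + 5*(1/30) = -5/6 + 1/6 = -2/3 ≈ -0.66667)
S(K, M) = 3/172 (S(K, M) = 1/(58 - 2/3) = 1/(172/3) = 3/172)
(-2693 - 2878)*(S(60, 68) - 2471) = (-2693 - 2878)*(3/172 - 2471) = -5571*(-425009/172) = 2367725139/172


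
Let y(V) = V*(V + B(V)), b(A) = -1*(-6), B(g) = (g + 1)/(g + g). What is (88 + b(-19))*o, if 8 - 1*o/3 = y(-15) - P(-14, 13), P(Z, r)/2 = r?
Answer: -51888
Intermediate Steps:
P(Z, r) = 2*r
B(g) = (1 + g)/(2*g) (B(g) = (1 + g)/((2*g)) = (1 + g)*(1/(2*g)) = (1 + g)/(2*g))
b(A) = 6
y(V) = V*(V + (1 + V)/(2*V))
o = -552 (o = 24 - 3*((1/2 + (-15)**2 + (1/2)*(-15)) - 2*13) = 24 - 3*((1/2 + 225 - 15/2) - 1*26) = 24 - 3*(218 - 26) = 24 - 3*192 = 24 - 576 = -552)
(88 + b(-19))*o = (88 + 6)*(-552) = 94*(-552) = -51888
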